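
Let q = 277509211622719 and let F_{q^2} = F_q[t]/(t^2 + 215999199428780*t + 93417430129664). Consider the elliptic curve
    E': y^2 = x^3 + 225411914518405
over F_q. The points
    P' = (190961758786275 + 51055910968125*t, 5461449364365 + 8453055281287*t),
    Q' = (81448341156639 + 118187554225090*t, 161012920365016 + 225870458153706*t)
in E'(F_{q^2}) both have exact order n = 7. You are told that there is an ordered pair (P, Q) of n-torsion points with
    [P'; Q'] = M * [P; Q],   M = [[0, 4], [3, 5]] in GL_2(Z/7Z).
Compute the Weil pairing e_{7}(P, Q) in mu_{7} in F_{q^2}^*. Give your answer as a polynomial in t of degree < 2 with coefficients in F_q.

The 7-Weil pairing on E[7] over F_{277509211622719} is alternating-bilinear: e_{7}(P',Q') = e_{7}(P,Q)^det(M).
Inverting 2 mod 7: 4. Thus e_{7}(P,Q) = e(P',Q')^{4}.
Miller loop for e_{7} over F_{277509211622719^2}: bits of 7 = 111; 2 double steps + 2 add steps, l/v at each.
Miller gives e_{7}(P',Q') = 74417057148899 + 94342701668540*t in F_{277509211622719^2}.
Raise to 4: e(P,Q) = 102962389078234 + 19986383623125*t in mu_{7}.

102962389078234 + 19986383623125*t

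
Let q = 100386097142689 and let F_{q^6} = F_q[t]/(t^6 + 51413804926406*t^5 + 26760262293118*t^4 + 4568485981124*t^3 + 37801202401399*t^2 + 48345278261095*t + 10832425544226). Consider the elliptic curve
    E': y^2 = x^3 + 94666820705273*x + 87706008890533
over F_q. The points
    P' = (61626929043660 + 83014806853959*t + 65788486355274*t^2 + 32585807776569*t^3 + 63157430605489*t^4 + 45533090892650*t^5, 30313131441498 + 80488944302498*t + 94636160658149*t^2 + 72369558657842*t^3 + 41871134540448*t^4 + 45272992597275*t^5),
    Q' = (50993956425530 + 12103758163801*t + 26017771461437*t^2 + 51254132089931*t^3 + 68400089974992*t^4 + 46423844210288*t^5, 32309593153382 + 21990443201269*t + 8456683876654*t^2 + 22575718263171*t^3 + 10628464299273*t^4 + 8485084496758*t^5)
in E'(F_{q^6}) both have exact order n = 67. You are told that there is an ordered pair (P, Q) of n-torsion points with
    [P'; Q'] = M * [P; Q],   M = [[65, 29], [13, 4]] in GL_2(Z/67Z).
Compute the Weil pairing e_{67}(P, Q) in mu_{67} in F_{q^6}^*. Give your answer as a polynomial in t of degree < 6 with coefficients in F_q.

55274367349478 + 5194570482687*t + 53210487484734*t^2 + 57686783202810*t^3 + 31099531547536*t^4 + 36672699214500*t^5

Since e_{67}(P,P)=e_{67}(Q,Q)=1 and e_{67}(Q,P)=e_{67}(P,Q)^{-1}, expanding e_{67}(65*P + 29*Q,13*P + 4*Q) leaves e(P,Q)^det(M).
So e_{67}(P,Q) = e_{67}(P',Q')^{4}, since 17*4 = 1 mod 67.
Double-and-add over 1000011: 7-1 doublings, 3-1 additions; each step l_{T,T}/v_{2T} or l_{T,P'}/v at Q'+S for random S.
So e_{67}(P',Q') = 40111086125107 + 20984999032081*t + 50045806335010*t^2 + 92226340924074*t^3 + 100001888156698*t^4 + 79999138293387*t^5.
e_{67}(P,Q) = (40111086125107 + 20984999032081*t + 50045806335010*t^2 + 92226340924074*t^3 + 100001888156698*t^4 + 79999138293387*t^5)^{4} = 55274367349478 + 5194570482687*t + 53210487484734*t^2 + 57686783202810*t^3 + 31099531547536*t^4 + 36672699214500*t^5.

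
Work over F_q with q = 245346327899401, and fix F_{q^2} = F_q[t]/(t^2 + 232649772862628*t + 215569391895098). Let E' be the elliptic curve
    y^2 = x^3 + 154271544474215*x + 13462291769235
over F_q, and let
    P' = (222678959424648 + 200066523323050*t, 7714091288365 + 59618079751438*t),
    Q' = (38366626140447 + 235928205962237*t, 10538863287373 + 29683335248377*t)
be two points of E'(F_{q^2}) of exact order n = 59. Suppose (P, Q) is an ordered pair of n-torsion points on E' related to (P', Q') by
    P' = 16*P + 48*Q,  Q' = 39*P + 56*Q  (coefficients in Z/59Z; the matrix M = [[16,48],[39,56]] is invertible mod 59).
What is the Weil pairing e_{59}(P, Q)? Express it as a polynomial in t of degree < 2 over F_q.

221108270373141 + 160730891898299*t

e_{59}(aP+bQ,cP+dQ) = e_{59}(P,Q)^(ad-bc); with (a,b,c,d)=(16,48,39,56) this gives the det-59 law.
So e_{59}(P,Q) = e_{59}(P',Q')^{35}, since 27*35 = 1 mod 59.
6-bit Miller (111011) on E'/F_{245346327899401} with a'=154271544474215, b'=13462291769235: accumulate tangent/chord ratios at Q'+S and P'+S'.
e_{59}(P',Q') = 40684192483666 + 53287985022261*t.
(40684192483666 + 53287985022261*t)^{35} mod (245346327899401,f) = 221108270373141 + 160730891898299*t.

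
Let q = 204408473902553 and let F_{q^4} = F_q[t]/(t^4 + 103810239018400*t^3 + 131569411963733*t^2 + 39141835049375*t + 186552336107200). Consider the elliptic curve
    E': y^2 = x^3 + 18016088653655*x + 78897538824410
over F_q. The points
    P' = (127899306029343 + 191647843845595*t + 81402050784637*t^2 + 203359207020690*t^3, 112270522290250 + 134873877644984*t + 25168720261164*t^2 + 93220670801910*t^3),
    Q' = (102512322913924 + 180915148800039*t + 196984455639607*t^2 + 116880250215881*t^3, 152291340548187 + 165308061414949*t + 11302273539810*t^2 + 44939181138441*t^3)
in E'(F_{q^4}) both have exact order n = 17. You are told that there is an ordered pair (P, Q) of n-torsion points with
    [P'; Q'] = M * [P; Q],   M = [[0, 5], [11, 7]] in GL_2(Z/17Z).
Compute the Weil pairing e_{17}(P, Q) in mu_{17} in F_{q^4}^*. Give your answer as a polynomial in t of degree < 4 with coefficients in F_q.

192849358437230 + 127085383743610*t + 166560901070178*t^2 + 44585372306527*t^3

The 17-Weil pairing on E[17] over F_{204408473902553} is alternating-bilinear: e_{17}(P',Q') = e_{17}(P,Q)^det(M).
Hence e(P,Q) = e(P',Q')^{4} where 4 = 13^{-1} mod 17.
Run Miller on y^2=x^3+18016088653655*x+78897538824410 over F_{204408473902553}: ladder 10001 (5 bits); e = f_P(D_Q)/f_Q(D_P).
So e_{17}(P',Q') = 4146176750527 + 74773736046466*t + 71012411843739*t^2 + 94255992849561*t^3.
Finally e_{17}(P,Q) = 192849358437230 + 127085383743610*t + 166560901070178*t^2 + 44585372306527*t^3.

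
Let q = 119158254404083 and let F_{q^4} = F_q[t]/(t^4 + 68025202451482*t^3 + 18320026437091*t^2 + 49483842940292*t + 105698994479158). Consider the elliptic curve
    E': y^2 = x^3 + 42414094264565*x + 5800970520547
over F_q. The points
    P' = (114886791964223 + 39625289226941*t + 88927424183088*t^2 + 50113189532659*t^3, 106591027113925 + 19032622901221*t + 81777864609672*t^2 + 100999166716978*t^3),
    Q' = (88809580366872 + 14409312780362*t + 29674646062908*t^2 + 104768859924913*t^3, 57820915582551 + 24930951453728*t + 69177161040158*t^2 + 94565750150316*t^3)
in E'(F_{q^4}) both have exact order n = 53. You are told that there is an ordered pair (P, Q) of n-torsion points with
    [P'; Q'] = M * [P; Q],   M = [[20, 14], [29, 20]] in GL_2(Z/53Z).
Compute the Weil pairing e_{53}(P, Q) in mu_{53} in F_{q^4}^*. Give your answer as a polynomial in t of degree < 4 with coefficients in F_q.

The 53-Weil pairing on E[53] over F_{119158254404083} is alternating-bilinear: e_{53}(P',Q') = e_{53}(P,Q)^det(M).
So e_{53}(P,Q) = e_{53}(P',Q')^{44}, since 47*44 = 1 mod 53.
Double-and-add over 110101: 6-1 doublings, 4-1 additions; each step l_{T,T}/v_{2T} or l_{T,P'}/v at Q'+S for random S.
e_{53}(P',Q') = 15862135127409 + 40818441133055*t + 582610270240*t^2 + 89943466633742*t^3.
Raise to 44: e(P,Q) = 32525494881797 + 111182470769538*t + 68626381880330*t^2 + 75510770053894*t^3 in mu_{53}.

32525494881797 + 111182470769538*t + 68626381880330*t^2 + 75510770053894*t^3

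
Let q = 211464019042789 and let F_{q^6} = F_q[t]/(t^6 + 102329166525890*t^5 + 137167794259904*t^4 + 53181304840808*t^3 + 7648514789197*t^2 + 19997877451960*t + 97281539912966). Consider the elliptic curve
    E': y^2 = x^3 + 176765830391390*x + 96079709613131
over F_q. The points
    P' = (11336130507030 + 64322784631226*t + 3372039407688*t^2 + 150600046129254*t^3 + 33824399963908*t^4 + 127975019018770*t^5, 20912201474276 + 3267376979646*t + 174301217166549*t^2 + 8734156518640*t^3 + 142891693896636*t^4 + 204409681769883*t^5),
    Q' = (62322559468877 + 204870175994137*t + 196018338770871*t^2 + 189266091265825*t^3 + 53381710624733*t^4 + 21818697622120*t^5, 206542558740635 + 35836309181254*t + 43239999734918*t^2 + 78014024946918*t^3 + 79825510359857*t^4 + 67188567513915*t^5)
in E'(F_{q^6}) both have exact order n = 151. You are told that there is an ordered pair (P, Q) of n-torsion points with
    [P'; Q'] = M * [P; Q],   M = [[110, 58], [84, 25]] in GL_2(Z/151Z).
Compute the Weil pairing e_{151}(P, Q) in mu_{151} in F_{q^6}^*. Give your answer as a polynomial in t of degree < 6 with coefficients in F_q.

Alternating bilinearity on E[151] (values in mu_{151} in F_{211464019042789^6}) gives e(P',Q') = e(P,Q)^det(M).
Inverting 143 mod 151: 132. Thus e_{151}(P,Q) = e(P',Q')^{132}.
Run Miller on y^2=x^3+176765830391390*x+96079709613131 over F_{211464019042789}: ladder 10010111 (8 bits); e = f_P(D_Q)/f_Q(D_P).
Result: e(P',Q') = 80021845100828 + 201597819394527*t + 153744988975325*t^2 + 142625903491547*t^3 + 140125698951582*t^4 + 191597142554670*t^5.
Raise to 132: e(P,Q) = 74878566538414 + 195796610624042*t + 196960616281076*t^2 + 37971376774664*t^3 + 60422786014833*t^4 + 47825796228438*t^5 in mu_{151}.

74878566538414 + 195796610624042*t + 196960616281076*t^2 + 37971376774664*t^3 + 60422786014833*t^4 + 47825796228438*t^5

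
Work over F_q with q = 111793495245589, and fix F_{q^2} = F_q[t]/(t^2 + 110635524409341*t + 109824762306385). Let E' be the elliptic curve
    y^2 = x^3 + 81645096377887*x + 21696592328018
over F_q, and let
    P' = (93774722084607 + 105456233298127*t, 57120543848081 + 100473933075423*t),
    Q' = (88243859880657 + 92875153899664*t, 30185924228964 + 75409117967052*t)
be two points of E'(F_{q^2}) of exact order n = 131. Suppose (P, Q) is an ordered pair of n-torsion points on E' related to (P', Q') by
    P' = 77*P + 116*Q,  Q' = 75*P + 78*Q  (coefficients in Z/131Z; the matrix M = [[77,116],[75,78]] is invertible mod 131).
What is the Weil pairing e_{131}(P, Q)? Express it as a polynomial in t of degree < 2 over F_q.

76589398328101 + 37841978434721*t

e_{131}(aP+bQ,cP+dQ) = e_{131}(P,Q)^(ad-bc); with (a,b,c,d)=(77,116,75,78) this gives the det-131 law.
det M = 77*78 - 116*75 = -2694 = 57 (mod 131); 57^{-1} = 23 (mod 131).
Double-and-add over 10000011: 8-1 doublings, 3-1 additions; each step l_{T,T}/v_{2T} or l_{T,P'}/v at Q'+S for random S.
e_{131}(P',Q') = 66297486724442 + 23105304002705*t.
e_{131}(P,Q) = (66297486724442 + 23105304002705*t)^{23} = 76589398328101 + 37841978434721*t.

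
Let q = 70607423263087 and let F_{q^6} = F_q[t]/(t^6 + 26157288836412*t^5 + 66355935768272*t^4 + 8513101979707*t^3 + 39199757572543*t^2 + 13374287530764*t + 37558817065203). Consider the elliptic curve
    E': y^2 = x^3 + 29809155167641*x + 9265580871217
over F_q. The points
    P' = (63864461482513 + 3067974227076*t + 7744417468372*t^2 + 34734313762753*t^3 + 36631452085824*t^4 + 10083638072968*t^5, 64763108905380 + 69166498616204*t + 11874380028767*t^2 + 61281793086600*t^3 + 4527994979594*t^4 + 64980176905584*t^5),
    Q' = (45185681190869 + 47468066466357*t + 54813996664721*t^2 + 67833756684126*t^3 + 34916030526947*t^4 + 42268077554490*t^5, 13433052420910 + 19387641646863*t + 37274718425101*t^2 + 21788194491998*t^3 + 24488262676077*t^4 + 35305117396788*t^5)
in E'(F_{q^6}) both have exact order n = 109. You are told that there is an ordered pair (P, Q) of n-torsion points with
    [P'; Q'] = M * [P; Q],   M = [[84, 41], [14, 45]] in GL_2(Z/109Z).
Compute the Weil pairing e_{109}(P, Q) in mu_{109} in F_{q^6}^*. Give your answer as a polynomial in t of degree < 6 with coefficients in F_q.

e_{109}(aP+bQ,cP+dQ) = e_{109}(P,Q)^(ad-bc); with (a,b,c,d)=(84,41,14,45) this gives the det-109 law.
So e_{109}(P,Q) = e_{109}(P',Q')^{63}, since 45*63 = 1 mod 109.
Double-and-add over 1101101: 7-1 doublings, 5-1 additions; each step l_{T,T}/v_{2T} or l_{T,P'}/v at Q'+S for random S.
e_{109}(P',Q') = 5571304877991 + 5960178815987*t + 66680758033870*t^2 + 8495469090904*t^3 + 38626265262170*t^4 + 19221158084183*t^5.
(5571304877991 + 5960178815987*t + 66680758033870*t^2 + 8495469090904*t^3 + 38626265262170*t^4 + 19221158084183*t^5)^{63} mod (70607423263087,f) = 35034058478362 + 64236897982166*t + 55251227645680*t^2 + 44463320169776*t^3 + 41797616519466*t^4 + 27790437881545*t^5.

35034058478362 + 64236897982166*t + 55251227645680*t^2 + 44463320169776*t^3 + 41797616519466*t^4 + 27790437881545*t^5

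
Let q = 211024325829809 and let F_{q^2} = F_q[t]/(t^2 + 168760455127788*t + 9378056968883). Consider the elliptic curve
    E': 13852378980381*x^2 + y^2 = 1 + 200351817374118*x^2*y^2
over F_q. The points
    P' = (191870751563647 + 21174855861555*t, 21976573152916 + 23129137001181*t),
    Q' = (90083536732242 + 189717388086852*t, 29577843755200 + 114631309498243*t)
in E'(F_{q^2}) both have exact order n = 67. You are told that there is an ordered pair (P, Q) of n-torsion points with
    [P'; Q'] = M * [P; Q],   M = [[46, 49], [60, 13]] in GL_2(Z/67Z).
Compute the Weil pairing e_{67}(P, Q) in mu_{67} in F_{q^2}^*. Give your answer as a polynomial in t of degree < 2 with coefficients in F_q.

The 67-Weil pairing on E[67] over F_{211024325829809} is alternating-bilinear: e_{67}(P',Q') = e_{67}(P,Q)^det(M).
So e_{67}(P,Q) = e_{67}(P',Q')^{45}, since 3*45 = 1 mod 67.
Edwards a_E,d_E -> Montgomery A=159799174747202,B=69933336972576 -> Weierstrass 28249958483046,199249576137968 via alpha=141212862307321,beta=6131221859018.
7-bit Miller (1000011) on E'/F_{211024325829809} with a'=28249958483046, b'=199249576137968: accumulate tangent/chord ratios at Q'+S and P'+S'.
Result: e(P',Q') = 128658464921622 + 2851247744985*t.
Raise to 45: e(P,Q) = 56390274276757 + 876222965509*t in mu_{67}.

56390274276757 + 876222965509*t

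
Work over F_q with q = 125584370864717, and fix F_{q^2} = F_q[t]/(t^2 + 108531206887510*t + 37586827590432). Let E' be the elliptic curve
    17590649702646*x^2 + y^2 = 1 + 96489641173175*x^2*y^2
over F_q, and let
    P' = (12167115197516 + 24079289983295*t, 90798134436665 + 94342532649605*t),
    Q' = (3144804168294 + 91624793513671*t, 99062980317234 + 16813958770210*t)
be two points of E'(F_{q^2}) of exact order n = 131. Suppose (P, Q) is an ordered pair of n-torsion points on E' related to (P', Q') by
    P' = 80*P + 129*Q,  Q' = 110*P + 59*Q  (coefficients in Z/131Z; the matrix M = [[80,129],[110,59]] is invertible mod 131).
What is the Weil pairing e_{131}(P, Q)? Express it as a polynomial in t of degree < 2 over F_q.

28689467183800 + 38436242297923*t

e_{131} is bilinear + alternating on E[131], so e_{131}(80*P + 129*Q, 110*P + 59*Q) = e_{131}(P,Q)^(80*59-129*110).
So e_{131}(P,Q) = e_{131}(P',Q')^{31}, since 93*31 = 1 mod 131.
Edwards->Montgomery: u=(1+y)/(1-y), v=u/x -> 1551044437057v^2=u^3+57191760515023u^2+u; then x_W=11671344848547u+123667024199901: y^2=x^3+49544819990586*x+16530456242717.
8-bit Miller (10000011) on E'/F_{125584370864717} with a'=49544819990586, b'=16530456242717: accumulate tangent/chord ratios at Q'+S and P'+S'.
So e_{131}(P',Q') = 98806620064100 + 90447972145256*t.
Hence e(P,Q) = 28689467183800 + 38436242297923*t in F_{125584370864717^2}^*.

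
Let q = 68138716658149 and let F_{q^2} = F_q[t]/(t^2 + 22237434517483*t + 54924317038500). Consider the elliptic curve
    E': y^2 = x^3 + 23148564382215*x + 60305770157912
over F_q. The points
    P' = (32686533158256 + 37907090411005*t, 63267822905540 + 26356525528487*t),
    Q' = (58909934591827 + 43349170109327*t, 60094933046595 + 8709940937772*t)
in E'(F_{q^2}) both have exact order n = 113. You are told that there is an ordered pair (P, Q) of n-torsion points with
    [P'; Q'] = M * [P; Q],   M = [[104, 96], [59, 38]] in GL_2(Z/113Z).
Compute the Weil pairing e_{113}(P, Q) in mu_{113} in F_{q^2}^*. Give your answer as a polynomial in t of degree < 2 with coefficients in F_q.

57551628400646 + 52146160519846*t

e_{113} is bilinear + alternating on E[113], so e_{113}(104*P + 96*Q, 59*P + 38*Q) = e_{113}(P,Q)^(104*38-96*59).
104*38 - 96*59 = -1712; reduced mod 113: det = 96, inverse 93.
Build f_{113,P'} and f_{113,Q'} via the 7-bit ladder of 113=1110001_2; evaluate at shifted divisors; quotient in F_{68138716658149^2}.
The quotient is 50956265847805 + 55386909255716*t.
Thus e_{113}(P,Q) = 57551628400646 + 52146160519846*t.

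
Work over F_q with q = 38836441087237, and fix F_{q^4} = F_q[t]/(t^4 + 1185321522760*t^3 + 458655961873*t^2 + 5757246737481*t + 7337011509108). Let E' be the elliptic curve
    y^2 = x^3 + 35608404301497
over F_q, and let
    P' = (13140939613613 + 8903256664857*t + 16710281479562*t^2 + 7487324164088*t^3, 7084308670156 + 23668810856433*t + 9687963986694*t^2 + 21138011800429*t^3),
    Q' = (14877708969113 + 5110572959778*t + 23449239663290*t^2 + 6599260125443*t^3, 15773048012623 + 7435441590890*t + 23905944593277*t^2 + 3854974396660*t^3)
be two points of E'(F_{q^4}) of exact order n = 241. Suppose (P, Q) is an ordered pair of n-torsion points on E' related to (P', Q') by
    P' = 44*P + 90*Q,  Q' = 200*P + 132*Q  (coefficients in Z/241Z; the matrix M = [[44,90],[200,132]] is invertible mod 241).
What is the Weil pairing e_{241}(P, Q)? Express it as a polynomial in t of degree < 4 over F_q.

14293570799367 + 13001112009271*t + 23784915168028*t^2 + 9655712476672*t^3

Under M = [[44,90],[200,132]] in GL_2(Z/241), e_{241}(P',Q') = e_{241}(P,Q)^(44*132-90*200 mod 241).
det(M) mod 241 = 99; its inverse in (Z/241)^* is 56 (check: 99*56 mod 241 = 1).
Double-and-add over 11110001: 8-1 doublings, 5-1 additions; each step l_{T,T}/v_{2T} or l_{T,P'}/v at Q'+S for random S.
f_P(D_Q)/f_Q(D_P) = 25084643346323 + 38329688726339*t + 26289221673785*t^2 + 20061882742733*t^3.
Hence e(P,Q) = 14293570799367 + 13001112009271*t + 23784915168028*t^2 + 9655712476672*t^3 in F_{38836441087237^4}^*.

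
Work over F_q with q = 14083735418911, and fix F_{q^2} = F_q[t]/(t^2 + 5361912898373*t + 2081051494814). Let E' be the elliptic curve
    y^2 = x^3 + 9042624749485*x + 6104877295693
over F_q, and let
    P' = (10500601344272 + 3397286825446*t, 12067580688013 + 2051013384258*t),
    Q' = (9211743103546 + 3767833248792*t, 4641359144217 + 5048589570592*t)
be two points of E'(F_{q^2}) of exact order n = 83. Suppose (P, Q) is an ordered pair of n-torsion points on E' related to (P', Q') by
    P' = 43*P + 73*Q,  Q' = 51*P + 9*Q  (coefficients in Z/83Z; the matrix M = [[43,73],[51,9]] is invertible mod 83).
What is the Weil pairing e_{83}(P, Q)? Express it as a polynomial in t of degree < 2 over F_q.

e_{83} is bilinear + alternating on E[83], so e_{83}(43*P + 73*Q, 51*P + 9*Q) = e_{83}(P,Q)^(43*9-73*51).
Inverting 67 mod 83: 57. Thus e_{83}(P,Q) = e(P',Q')^{57}.
Run Miller on y^2=x^3+9042624749485*x+6104877295693 over F_{14083735418911}: ladder 1010011 (7 bits); e = f_P(D_Q)/f_Q(D_P).
Result: e(P',Q') = 5405874460539 + 8805377851422*t.
(5405874460539 + 8805377851422*t)^{57} mod (14083735418911,f) = 5757731932535 + 10404956887834*t.

5757731932535 + 10404956887834*t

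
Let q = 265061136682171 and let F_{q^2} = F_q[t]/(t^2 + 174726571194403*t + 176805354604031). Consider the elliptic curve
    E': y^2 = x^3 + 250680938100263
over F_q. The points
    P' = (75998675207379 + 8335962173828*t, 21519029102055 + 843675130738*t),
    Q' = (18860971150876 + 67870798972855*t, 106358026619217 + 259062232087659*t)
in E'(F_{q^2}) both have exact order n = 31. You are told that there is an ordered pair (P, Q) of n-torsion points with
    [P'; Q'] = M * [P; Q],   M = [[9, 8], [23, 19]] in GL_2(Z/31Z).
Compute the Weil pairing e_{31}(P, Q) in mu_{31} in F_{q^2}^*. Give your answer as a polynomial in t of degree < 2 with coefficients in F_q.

e_{31} is bilinear + alternating on E[31], so e_{31}(9*P + 8*Q, 23*P + 19*Q) = e_{31}(P,Q)^(9*19-8*23).
9*19 - 8*23 = -13; reduced mod 31: det = 18, inverse 19.
Run Miller on y^2=x^3+250680938100263 over F_{265061136682171}: ladder 11111 (5 bits); e = f_P(D_Q)/f_Q(D_P).
Result: e(P',Q') = 253084778809844 + 180900102801289*t.
(253084778809844 + 180900102801289*t)^{19} mod (265061136682171,f) = 149961509969329 + 83581342399185*t.

149961509969329 + 83581342399185*t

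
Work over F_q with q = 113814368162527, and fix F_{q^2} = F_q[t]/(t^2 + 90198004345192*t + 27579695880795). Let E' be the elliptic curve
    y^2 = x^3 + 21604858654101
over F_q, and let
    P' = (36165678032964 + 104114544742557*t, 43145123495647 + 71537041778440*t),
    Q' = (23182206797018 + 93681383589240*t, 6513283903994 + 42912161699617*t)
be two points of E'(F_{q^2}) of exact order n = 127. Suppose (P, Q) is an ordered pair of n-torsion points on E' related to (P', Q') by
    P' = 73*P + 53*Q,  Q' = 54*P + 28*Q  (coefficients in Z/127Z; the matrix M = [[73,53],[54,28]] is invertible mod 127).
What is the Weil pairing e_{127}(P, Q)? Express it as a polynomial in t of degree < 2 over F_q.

Alternating bilinearity on E[127] (values in mu_{127} in F_{113814368162527^2}) gives e(P',Q') = e(P,Q)^det(M).
Inverting 71 mod 127: 34. Thus e_{127}(P,Q) = e(P',Q')^{34}.
Build f_{127,P'} and f_{127,Q'} via the 7-bit ladder of 127=1111111_2; evaluate at shifted divisors; quotient in F_{113814368162527^2}.
f_P(D_Q)/f_Q(D_P) = 1684904997655 + 27199920082468*t.
Finally e_{127}(P,Q) = 34852055831492 + 26453359478649*t.

34852055831492 + 26453359478649*t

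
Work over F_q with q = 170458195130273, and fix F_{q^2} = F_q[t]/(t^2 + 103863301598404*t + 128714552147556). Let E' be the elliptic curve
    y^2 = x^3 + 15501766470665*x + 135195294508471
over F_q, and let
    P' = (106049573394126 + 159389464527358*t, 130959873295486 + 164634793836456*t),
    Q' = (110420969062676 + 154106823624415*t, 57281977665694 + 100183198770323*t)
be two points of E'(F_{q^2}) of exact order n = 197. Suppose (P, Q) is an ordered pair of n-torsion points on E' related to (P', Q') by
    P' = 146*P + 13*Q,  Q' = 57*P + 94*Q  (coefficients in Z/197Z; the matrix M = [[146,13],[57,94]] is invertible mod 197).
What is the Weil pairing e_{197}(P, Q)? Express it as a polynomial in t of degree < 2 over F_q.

84183501369245 + 109547711573267*t

Since e_{197}(P,P)=e_{197}(Q,Q)=1 and e_{197}(Q,P)=e_{197}(P,Q)^{-1}, expanding e_{197}(146*P + 13*Q,57*P + 94*Q) leaves e(P,Q)^det(M).
146*94 - 13*57 = 12983; reduced mod 197: det = 178, inverse 114.
n = 197 = (11000101)_2 (8 bits, wt 4); accumulate f_{197,P'}(Q'+S)/f_{197,P'}(S) along the 7-step ladder.
f_P(D_Q)/f_Q(D_P) = 6342705977865 + 31771489984974*t.
e_{197}(P,Q) = (6342705977865 + 31771489984974*t)^{114} = 84183501369245 + 109547711573267*t.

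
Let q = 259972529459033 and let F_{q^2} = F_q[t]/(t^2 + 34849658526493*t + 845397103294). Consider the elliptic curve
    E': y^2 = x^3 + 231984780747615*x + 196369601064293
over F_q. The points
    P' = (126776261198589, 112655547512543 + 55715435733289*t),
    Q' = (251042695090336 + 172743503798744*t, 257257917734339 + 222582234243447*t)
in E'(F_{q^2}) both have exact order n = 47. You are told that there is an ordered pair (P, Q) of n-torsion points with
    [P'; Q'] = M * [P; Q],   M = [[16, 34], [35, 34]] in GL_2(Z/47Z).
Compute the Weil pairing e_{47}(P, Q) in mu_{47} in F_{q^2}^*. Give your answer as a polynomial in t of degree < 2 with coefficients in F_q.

e_{47} is bilinear + alternating on E[47], so e_{47}(16*P + 34*Q, 35*P + 34*Q) = e_{47}(P,Q)^(16*34-34*35).
Inverting 12 mod 47: 4. Thus e_{47}(P,Q) = e(P',Q')^{4}.
6-bit Miller (101111) on E'/F_{259972529459033} with a'=231984780747615, b'=196369601064293: accumulate tangent/chord ratios at Q'+S and P'+S'.
Result: e(P',Q') = 142977098215709 + 24186130989666*t.
Hence e(P,Q) = 65614603067582 + 209639925222449*t in F_{259972529459033^2}^*.

65614603067582 + 209639925222449*t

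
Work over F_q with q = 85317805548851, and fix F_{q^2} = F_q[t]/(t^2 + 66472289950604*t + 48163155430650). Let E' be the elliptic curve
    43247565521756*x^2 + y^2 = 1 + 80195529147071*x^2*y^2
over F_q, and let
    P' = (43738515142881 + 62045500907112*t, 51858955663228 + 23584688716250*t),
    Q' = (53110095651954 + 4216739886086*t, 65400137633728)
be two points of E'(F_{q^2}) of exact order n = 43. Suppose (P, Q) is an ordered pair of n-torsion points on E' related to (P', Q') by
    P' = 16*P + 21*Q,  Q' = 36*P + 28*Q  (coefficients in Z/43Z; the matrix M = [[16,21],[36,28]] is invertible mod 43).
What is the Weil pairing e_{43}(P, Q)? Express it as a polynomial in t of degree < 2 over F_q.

55490078187179 + 83176927989203*t

e_{43} is bilinear + alternating on E[43], so e_{43}(16*P + 21*Q, 36*P + 28*Q) = e_{43}(P,Q)^(16*28-21*36).
Inverting 36 mod 43: 6. Thus e_{43}(P,Q) = e(P',Q')^{6}.
Edwards a_E,d_E -> Montgomery A=15734082631731,B=84130188988234 -> Weierstrass 40810350583625,67211197486651 via alpha=34793483369613,beta=12092460480884.
n = 43 = (101011)_2 (6 bits, wt 4); accumulate f_{43,P'}(Q'+S)/f_{43,P'}(S) along the 5-step ladder.
So e_{43}(P',Q') = 25868691940997 + 65457086100035*t.
Raise to 6: e(P,Q) = 55490078187179 + 83176927989203*t in mu_{43}.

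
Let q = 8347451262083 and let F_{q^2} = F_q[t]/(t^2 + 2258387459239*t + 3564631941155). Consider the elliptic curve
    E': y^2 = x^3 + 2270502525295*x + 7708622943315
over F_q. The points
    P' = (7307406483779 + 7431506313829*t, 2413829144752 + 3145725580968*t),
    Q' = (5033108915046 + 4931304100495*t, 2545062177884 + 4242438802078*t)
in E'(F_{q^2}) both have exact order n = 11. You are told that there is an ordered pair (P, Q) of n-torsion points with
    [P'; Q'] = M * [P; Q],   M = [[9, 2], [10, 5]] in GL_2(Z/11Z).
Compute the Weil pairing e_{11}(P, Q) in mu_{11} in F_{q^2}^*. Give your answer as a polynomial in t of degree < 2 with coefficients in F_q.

Under M = [[9,2],[10,5]] in GL_2(Z/11), e_{11}(P',Q') = e_{11}(P,Q)^(9*5-2*10 mod 11).
det(M) mod 11 = 3; its inverse in (Z/11)^* is 4 (check: 3*4 mod 11 = 1).
Miller loop for e_{11} over F_{8347451262083^2}: bits of 11 = 1011; 3 double steps + 2 add steps, l/v at each.
So e_{11}(P',Q') = 6641719982593 + 371725891218*t.
(6641719982593 + 371725891218*t)^{4} mod (8347451262083,f) = 4741816589047 + 1405826640347*t.

4741816589047 + 1405826640347*t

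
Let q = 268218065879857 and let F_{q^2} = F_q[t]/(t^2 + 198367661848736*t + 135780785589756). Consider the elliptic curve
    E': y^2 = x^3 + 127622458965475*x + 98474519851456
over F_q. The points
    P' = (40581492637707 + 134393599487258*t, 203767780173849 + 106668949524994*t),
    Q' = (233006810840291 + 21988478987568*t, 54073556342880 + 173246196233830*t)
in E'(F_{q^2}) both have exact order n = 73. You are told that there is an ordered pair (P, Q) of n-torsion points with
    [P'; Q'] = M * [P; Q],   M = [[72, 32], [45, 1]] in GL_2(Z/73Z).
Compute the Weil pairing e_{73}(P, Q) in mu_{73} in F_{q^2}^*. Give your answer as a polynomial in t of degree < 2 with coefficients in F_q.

The 73-Weil pairing on E[73] over F_{268218065879857} is alternating-bilinear: e_{73}(P',Q') = e_{73}(P,Q)^det(M).
det(M) mod 73 = 19; its inverse in (Z/73)^* is 50 (check: 19*50 mod 73 = 1).
Miller loop for e_{73} over F_{268218065879857^2}: bits of 73 = 1001001; 6 double steps + 2 add steps, l/v at each.
So e_{73}(P',Q') = 158556453709985 + 65219765067619*t.
Thus e_{73}(P,Q) = 173243054180121 + 120595305519752*t.

173243054180121 + 120595305519752*t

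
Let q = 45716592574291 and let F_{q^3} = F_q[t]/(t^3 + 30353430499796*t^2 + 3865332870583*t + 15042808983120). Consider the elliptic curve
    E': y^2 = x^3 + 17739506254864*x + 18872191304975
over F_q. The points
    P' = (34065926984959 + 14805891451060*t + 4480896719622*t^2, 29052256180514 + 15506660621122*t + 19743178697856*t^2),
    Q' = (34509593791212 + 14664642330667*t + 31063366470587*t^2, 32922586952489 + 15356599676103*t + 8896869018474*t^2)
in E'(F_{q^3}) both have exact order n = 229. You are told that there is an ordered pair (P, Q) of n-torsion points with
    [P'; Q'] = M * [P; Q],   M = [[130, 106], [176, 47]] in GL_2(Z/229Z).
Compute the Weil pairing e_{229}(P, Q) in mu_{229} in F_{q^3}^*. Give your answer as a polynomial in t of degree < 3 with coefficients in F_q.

e_{229}(aP+bQ,cP+dQ) = e_{229}(P,Q)^(ad-bc); with (a,b,c,d)=(130,106,176,47) this gives the det-229 law.
So e_{229}(P,Q) = e_{229}(P',Q')^{215}, since 49*215 = 1 mod 229.
n = 229 = (11100101)_2 (8 bits, wt 5); accumulate f_{229,P'}(Q'+S)/f_{229,P'}(S) along the 7-step ladder.
f_P(D_Q)/f_Q(D_P) = 38889131647569 + 44724731592681*t + 21682433299527*t^2.
Raise to 215: e(P,Q) = 1008374378974 + 34886945758679*t + 3920361442945*t^2 in mu_{229}.

1008374378974 + 34886945758679*t + 3920361442945*t^2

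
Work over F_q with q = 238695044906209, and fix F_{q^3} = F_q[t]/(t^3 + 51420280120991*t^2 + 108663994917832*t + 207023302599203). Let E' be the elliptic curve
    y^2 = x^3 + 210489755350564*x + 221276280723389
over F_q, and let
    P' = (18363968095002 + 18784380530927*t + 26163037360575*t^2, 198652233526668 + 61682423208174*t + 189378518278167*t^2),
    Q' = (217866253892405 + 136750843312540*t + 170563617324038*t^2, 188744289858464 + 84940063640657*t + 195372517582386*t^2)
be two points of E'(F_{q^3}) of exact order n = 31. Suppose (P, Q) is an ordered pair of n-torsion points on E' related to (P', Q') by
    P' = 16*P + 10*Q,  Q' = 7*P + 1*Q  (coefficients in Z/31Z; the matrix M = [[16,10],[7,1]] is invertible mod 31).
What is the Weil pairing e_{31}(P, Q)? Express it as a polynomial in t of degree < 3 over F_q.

8393615710079 + 123225440402536*t + 25438340629052*t^2

e_{31} is bilinear + alternating on E[31], so e_{31}(16*P + 10*Q, 7*P + 1*Q) = e_{31}(P,Q)^(16*1-10*7).
Hence e(P,Q) = e(P',Q')^{4} where 4 = 8^{-1} mod 31.
Run Miller on y^2=x^3+210489755350564*x+221276280723389 over F_{238695044906209}: ladder 11111 (5 bits); e = f_P(D_Q)/f_Q(D_P).
Miller gives e_{31}(P',Q') = 232547565691830 + 204099706770899*t + 230068711319261*t^2 in F_{238695044906209^3}.
Raise to 4: e(P,Q) = 8393615710079 + 123225440402536*t + 25438340629052*t^2 in mu_{31}.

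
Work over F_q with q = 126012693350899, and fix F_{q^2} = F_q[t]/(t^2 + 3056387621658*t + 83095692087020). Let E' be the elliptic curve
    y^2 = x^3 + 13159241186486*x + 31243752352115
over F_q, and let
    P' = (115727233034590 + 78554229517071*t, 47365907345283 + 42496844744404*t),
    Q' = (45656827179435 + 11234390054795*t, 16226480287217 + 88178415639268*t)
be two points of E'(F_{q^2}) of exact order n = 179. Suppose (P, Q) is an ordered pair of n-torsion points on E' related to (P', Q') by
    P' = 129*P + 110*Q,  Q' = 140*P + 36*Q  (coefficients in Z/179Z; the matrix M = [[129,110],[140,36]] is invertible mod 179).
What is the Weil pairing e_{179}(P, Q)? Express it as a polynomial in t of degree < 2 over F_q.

12018373497633 + 56876680496644*t

e_{179} is bilinear + alternating on E[179], so e_{179}(129*P + 110*Q, 140*P + 36*Q) = e_{179}(P,Q)^(129*36-110*140).
So e_{179}(P,Q) = e_{179}(P',Q')^{123}, since 163*123 = 1 mod 179.
8-bit Miller (10110011) on E'/F_{126012693350899} with a'=13159241186486, b'=31243752352115: accumulate tangent/chord ratios at Q'+S and P'+S'.
Result: e(P',Q') = 115539138015755 + 73721364218491*t.
Hence e(P,Q) = 12018373497633 + 56876680496644*t in F_{126012693350899^2}^*.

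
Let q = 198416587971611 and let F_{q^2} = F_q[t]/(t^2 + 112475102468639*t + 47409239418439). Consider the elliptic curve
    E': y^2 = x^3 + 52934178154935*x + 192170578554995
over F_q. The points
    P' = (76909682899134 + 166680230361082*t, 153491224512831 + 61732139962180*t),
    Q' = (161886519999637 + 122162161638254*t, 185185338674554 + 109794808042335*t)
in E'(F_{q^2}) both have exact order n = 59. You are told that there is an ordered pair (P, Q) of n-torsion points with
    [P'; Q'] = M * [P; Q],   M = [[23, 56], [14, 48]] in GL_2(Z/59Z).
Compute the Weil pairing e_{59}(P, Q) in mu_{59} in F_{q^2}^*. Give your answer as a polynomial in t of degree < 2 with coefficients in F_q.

79215981822429 + 55540091465966*t

The 59-Weil pairing on E[59] over F_{198416587971611} is alternating-bilinear: e_{59}(P',Q') = e_{59}(P,Q)^det(M).
So e_{59}(P,Q) = e_{59}(P',Q')^{26}, since 25*26 = 1 mod 59.
Miller loop for e_{59} over F_{198416587971611^2}: bits of 59 = 111011; 5 double steps + 4 add steps, l/v at each.
Result: e(P',Q') = 193074328899409 + 142601587865002*t.
e_{59}(P,Q) = (193074328899409 + 142601587865002*t)^{26} = 79215981822429 + 55540091465966*t.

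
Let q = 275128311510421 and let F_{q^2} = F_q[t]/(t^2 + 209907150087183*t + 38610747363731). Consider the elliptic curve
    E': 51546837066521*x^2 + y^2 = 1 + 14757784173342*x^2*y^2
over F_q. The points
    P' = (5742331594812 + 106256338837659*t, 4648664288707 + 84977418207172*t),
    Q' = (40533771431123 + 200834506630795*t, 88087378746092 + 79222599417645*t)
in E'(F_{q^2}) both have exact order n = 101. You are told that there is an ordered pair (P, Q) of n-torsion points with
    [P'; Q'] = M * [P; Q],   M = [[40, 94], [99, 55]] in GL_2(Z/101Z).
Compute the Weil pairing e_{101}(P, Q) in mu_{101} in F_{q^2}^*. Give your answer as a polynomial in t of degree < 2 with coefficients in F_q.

The 101-Weil pairing on E[101] over F_{275128311510421} is alternating-bilinear: e_{101}(P',Q') = e_{101}(P,Q)^det(M).
Inverting 65 mod 101: 14. Thus e_{101}(P,Q) = e(P',Q')^{14}.
Edwards->Montgomery: u=(1+y)/(1-y), v=u/x -> 21458410557082v^2=u^3+174310996377587u^2+u; then x_W=77979341100900u+56905488791714: y^2=x^3+143331252564721*x+7960383389830.
Run Miller on y^2=x^3+143331252564721*x+7960383389830 over F_{275128311510421}: ladder 1100101 (7 bits); e = f_P(D_Q)/f_Q(D_P).
So e_{101}(P',Q') = 211478178116325 + 40592066850903*t.
e_{101}(P,Q) = (211478178116325 + 40592066850903*t)^{14} = 243472601324467 + 146324620391513*t.

243472601324467 + 146324620391513*t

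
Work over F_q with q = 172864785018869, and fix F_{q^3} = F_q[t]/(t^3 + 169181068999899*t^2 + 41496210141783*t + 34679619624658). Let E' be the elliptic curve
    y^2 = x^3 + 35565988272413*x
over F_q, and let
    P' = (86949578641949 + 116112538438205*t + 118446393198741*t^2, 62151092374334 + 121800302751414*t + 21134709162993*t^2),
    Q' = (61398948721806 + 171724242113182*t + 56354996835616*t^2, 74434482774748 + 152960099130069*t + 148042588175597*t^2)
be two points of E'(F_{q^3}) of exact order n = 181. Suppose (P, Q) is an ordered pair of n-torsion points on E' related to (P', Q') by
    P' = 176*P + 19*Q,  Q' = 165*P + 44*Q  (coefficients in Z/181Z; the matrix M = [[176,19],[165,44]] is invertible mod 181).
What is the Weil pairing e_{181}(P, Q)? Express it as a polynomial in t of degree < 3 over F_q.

Alternating bilinearity on E[181] (values in mu_{181} in F_{172864785018869^3}) gives e(P',Q') = e(P,Q)^det(M).
det(M) mod 181 = 84; its inverse in (Z/181)^* is 153 (check: 84*153 mod 181 = 1).
Run Miller on y^2=x^3+35565988272413*x over F_{172864785018869}: ladder 10110101 (8 bits); e = f_P(D_Q)/f_Q(D_P).
e_{181}(P',Q') = 24595325171617 + 43536487854010*t + 118298430557622*t^2.
Thus e_{181}(P,Q) = 158502319620868 + 34391488157456*t + 128452564583029*t^2.

158502319620868 + 34391488157456*t + 128452564583029*t^2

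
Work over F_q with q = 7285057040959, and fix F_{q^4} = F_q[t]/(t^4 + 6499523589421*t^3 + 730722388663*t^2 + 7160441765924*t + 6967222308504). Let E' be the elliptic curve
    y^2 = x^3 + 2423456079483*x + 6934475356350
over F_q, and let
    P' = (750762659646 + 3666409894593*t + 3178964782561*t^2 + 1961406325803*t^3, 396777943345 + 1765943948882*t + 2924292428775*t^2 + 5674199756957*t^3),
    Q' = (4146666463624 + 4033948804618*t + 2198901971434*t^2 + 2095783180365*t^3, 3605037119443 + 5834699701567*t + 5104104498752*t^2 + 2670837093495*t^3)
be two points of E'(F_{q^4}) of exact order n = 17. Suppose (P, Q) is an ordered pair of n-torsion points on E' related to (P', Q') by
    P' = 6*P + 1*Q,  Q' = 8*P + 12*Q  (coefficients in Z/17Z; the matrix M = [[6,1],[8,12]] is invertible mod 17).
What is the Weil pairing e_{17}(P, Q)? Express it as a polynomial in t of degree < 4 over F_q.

The 17-Weil pairing on E[17] over F_{7285057040959} is alternating-bilinear: e_{17}(P',Q') = e_{17}(P,Q)^det(M).
Hence e(P,Q) = e(P',Q')^{4} where 4 = 13^{-1} mod 17.
Run Miller on y^2=x^3+2423456079483*x+6934475356350 over F_{7285057040959}: ladder 10001 (5 bits); e = f_P(D_Q)/f_Q(D_P).
The quotient is 1790843256889 + 6370984835890*t + 534240185651*t^2 + 2039636538397*t^3.
Finally e_{17}(P,Q) = 549195883275 + 1667454082868*t + 2272011258688*t^2 + 6916252665157*t^3.

549195883275 + 1667454082868*t + 2272011258688*t^2 + 6916252665157*t^3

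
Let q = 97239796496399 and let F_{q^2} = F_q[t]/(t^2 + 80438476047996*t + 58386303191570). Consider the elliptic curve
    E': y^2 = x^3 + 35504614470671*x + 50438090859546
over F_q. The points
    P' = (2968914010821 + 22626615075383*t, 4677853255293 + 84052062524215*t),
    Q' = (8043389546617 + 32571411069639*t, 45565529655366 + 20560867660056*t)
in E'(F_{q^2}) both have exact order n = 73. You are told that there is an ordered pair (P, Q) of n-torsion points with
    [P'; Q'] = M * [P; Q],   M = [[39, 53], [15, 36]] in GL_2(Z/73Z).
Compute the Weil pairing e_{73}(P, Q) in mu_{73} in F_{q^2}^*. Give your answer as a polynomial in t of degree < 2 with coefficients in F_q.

49825870480818 + 38494939140833*t

e_{73}(aP+bQ,cP+dQ) = e_{73}(P,Q)^(ad-bc); with (a,b,c,d)=(39,53,15,36) this gives the det-73 law.
det(M) mod 73 = 25; its inverse in (Z/73)^* is 38 (check: 25*38 mod 73 = 1).
n = 73 = (1001001)_2 (7 bits, wt 3); accumulate f_{73,P'}(Q'+S)/f_{73,P'}(S) along the 6-step ladder.
The quotient is 68057479996509 + 14412773830950*t.
Finally e_{73}(P,Q) = 49825870480818 + 38494939140833*t.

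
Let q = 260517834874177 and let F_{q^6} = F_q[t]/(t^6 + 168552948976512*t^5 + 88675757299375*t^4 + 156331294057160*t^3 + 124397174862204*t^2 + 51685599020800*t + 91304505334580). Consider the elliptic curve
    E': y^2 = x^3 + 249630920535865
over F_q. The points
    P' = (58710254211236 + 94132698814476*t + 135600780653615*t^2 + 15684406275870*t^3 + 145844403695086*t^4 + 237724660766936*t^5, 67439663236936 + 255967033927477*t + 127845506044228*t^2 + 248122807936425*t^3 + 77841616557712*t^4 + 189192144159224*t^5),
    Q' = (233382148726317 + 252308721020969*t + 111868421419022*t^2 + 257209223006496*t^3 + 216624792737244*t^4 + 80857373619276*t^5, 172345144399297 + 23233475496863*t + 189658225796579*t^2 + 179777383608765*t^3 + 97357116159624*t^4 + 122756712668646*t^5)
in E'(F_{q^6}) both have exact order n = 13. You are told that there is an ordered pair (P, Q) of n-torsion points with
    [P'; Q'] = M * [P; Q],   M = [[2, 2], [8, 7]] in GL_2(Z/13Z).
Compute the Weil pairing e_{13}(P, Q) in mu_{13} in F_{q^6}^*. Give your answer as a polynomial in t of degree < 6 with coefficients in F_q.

41854550896 + 7306991063073*t + 199299098310409*t^2 + 191238738711741*t^3 + 202942756839582*t^4 + 228725817974191*t^5

Alternating bilinearity on E[13] (values in mu_{13} in F_{260517834874177^6}) gives e(P',Q') = e(P,Q)^det(M).
det M = 2*7 - 2*8 = -2 = 11 (mod 13); 11^{-1} = 6 (mod 13).
n = 13 = (1101)_2 (4 bits, wt 3); accumulate f_{13,P'}(Q'+S)/f_{13,P'}(S) along the 3-step ladder.
So e_{13}(P',Q') = 36412636772261 + 178079622948112*t + 164520137160046*t^2 + 19247532477534*t^3 + 15294649104221*t^4 + 251118663043677*t^5.
Hence e(P,Q) = 41854550896 + 7306991063073*t + 199299098310409*t^2 + 191238738711741*t^3 + 202942756839582*t^4 + 228725817974191*t^5 in F_{260517834874177^6}^*.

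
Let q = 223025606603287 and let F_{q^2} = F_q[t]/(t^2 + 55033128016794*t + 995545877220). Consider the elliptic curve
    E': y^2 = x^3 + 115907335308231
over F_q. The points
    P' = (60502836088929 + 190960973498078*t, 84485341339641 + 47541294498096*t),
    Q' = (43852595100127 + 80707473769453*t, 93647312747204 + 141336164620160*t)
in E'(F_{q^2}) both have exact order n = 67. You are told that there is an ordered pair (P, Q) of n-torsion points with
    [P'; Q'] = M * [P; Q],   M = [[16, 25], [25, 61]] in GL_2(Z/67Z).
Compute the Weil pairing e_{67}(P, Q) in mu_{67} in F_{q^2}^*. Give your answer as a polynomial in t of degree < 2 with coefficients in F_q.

Under M = [[16,25],[25,61]] in GL_2(Z/67), e_{67}(P',Q') = e_{67}(P,Q)^(16*61-25*25 mod 67).
16*61 - 25*25 = 351; reduced mod 67: det = 16, inverse 21.
Miller loop for e_{67} over F_{223025606603287^2}: bits of 67 = 1000011; 6 double steps + 2 add steps, l/v at each.
e_{67}(P',Q') = 41609973524625 + 155295159962439*t.
Raise to 21: e(P,Q) = 16577483647791 + 126487864260922*t in mu_{67}.

16577483647791 + 126487864260922*t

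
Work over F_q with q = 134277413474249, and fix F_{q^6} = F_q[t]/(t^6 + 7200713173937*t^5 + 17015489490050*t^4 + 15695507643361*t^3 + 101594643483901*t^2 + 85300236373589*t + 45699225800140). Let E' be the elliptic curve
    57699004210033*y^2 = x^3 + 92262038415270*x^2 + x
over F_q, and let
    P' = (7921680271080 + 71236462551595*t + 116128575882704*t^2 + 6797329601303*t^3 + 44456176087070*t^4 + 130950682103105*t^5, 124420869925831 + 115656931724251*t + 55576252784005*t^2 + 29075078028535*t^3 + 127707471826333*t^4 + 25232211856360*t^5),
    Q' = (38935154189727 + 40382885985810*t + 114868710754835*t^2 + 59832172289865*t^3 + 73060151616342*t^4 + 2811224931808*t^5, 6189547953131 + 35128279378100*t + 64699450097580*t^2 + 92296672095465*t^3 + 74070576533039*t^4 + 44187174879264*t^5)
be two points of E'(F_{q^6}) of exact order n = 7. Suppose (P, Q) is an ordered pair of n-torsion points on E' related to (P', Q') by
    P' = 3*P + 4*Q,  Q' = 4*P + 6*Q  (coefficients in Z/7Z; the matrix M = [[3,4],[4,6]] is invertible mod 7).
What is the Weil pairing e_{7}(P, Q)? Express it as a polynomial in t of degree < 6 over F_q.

e_{7} is bilinear + alternating on E[7], so e_{7}(3*P + 4*Q, 4*P + 6*Q) = e_{7}(P,Q)^(3*6-4*4).
Inverting 2 mod 7: 4. Thus e_{7}(P,Q) = e(P',Q')^{4}.
Set x_W=38877571734758*u+127849560074880, y_W=38877571734758*v; then E': y_W^2=x_W^3+49051179002880*x_W+40305437831080.
Run Miller on y^2=x^3+49051179002880*x+40305437831080 over F_{134277413474249}: ladder 111 (3 bits); e = f_P(D_Q)/f_Q(D_P).
Result: e(P',Q') = 105011336772 + 2035435896871*t + 26954343388352*t^2 + 1564973556668*t^3 + 14116093085145*t^4 + 82546753124864*t^5.
Finally e_{7}(P,Q) = 63827366888369 + 103889387063190*t + 5643208124585*t^2 + 71817723039943*t^3 + 8004978961953*t^4 + 38018708453989*t^5.

63827366888369 + 103889387063190*t + 5643208124585*t^2 + 71817723039943*t^3 + 8004978961953*t^4 + 38018708453989*t^5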